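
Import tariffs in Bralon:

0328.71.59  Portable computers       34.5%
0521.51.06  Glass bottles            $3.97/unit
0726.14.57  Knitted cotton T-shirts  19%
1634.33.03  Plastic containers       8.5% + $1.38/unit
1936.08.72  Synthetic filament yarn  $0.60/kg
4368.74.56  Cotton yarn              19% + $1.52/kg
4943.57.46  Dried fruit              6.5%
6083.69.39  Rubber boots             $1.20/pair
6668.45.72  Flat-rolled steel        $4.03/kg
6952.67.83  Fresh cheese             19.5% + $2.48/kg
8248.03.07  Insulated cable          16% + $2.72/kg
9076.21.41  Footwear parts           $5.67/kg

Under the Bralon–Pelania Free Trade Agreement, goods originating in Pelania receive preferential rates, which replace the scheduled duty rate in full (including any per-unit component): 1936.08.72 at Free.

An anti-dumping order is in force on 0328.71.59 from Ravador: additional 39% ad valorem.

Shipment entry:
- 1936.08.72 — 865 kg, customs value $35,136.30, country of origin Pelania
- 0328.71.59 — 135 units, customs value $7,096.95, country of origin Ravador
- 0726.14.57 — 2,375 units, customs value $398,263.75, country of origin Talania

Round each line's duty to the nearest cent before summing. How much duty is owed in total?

$80,886.37

Line 1 (1936.08.72, Pelania, 865 kg, $35,136.30):
Base rate for 1936.08.72 is $0.60/kg.
Origin Pelania qualifies under the Bralon–Pelania agreement and 1936.08.72 is covered: preferential rate Free applies instead.
Duty = $35,136.30 × 0% = $0.00.
Line 2 (0328.71.59, Ravador, 135 units, $7,096.95):
Base rate for 0328.71.59 is 34.5%.
Additional duty on 0328.71.59 from Ravador: +39%. Applied ad valorem rate: 34.5% + 39% = 73.5%.
Duty = $7,096.95 × 73.5% = $5,216.26.
Line 3 (0726.14.57, Talania, 2,375 units, $398,263.75):
Base rate for 0726.14.57 is 19%.
Duty = $398,263.75 × 19% = $75,670.11.
Total = $0.00 + $5,216.26 + $75,670.11 = $80,886.37.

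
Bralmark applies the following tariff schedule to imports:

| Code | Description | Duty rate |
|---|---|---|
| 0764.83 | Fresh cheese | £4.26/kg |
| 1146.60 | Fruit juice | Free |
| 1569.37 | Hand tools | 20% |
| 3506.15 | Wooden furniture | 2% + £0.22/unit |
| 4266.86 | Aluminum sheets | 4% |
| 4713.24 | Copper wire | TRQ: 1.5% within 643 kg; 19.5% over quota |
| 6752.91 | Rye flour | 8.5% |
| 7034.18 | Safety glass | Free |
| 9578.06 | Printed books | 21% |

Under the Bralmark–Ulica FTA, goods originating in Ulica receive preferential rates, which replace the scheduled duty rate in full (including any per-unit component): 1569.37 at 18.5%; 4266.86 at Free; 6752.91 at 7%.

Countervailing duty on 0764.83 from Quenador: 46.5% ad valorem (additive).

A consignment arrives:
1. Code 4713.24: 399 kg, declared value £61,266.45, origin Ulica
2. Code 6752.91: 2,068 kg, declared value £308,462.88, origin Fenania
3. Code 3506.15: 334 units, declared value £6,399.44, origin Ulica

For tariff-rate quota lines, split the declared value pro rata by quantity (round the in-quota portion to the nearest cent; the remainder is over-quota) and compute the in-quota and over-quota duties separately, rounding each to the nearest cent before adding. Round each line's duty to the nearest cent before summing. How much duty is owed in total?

£27,339.81

Line 1 (4713.24, Ulica, 399 kg, £61,266.45):
Code 4713.24 is under a tariff-rate quota (threshold 643 kg). Quantity 399 kg is within the quota, so the in-quota rate 1.5% applies to the full value.
Duty = £61,266.45 × 1.5% = £919.00.
Line 2 (6752.91, Fenania, 2,068 kg, £308,462.88):
Base rate for 6752.91 is 8.5%.
6752.91 has an FTA preferential rate, but origin Fenania is not Ulica; base rate stands.
Duty = £308,462.88 × 8.5% = £26,219.34.
Line 3 (3506.15, Ulica, 334 units, £6,399.44):
Base rate for 3506.15 is 2% + £0.22/unit.
Origin Ulica is the FTA partner but 3506.15 is not on the preference list; base rate stands.
Duty = £6,399.44 × 2% + 334 × £0.22 = £201.47.
Total = £919.00 + £26,219.34 + £201.47 = £27,339.81.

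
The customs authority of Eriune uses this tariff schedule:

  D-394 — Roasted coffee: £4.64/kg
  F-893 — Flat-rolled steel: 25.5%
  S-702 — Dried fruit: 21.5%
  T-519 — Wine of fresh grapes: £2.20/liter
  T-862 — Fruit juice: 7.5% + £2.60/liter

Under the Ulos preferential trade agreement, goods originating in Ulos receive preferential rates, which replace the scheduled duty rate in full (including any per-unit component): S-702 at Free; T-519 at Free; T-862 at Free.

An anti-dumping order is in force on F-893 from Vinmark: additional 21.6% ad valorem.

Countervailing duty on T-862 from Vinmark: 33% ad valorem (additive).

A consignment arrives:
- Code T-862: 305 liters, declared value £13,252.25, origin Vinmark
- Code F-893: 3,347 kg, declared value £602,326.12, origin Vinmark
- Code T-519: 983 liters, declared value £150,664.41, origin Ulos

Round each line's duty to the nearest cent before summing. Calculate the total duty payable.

Line 1 (T-862, Vinmark, 305 liters, £13,252.25):
Base rate for T-862 is 7.5% + £2.60/liter.
T-862 has an FTA preferential rate, but origin Vinmark is not Ulos; base rate stands.
Additional duty on T-862 from Vinmark: +33%. Applied ad valorem rate: 7.5% + 33% = 40.5%.
Duty = £13,252.25 × 40.5% + 305 × £2.60 = £6,160.16.
Line 2 (F-893, Vinmark, 3,347 kg, £602,326.12):
Base rate for F-893 is 25.5%.
Additional duty on F-893 from Vinmark: +21.6%. Applied ad valorem rate: 25.5% + 21.6% = 47.1%.
Duty = £602,326.12 × 47.1% = £283,695.60.
Line 3 (T-519, Ulos, 983 liters, £150,664.41):
Base rate for T-519 is £2.20/liter.
Origin Ulos qualifies under the Eriune–Ulos agreement and T-519 is covered: preferential rate Free applies instead.
Duty = £150,664.41 × 0% = £0.00.
Total = £6,160.16 + £283,695.60 + £0.00 = £289,855.76.

£289,855.76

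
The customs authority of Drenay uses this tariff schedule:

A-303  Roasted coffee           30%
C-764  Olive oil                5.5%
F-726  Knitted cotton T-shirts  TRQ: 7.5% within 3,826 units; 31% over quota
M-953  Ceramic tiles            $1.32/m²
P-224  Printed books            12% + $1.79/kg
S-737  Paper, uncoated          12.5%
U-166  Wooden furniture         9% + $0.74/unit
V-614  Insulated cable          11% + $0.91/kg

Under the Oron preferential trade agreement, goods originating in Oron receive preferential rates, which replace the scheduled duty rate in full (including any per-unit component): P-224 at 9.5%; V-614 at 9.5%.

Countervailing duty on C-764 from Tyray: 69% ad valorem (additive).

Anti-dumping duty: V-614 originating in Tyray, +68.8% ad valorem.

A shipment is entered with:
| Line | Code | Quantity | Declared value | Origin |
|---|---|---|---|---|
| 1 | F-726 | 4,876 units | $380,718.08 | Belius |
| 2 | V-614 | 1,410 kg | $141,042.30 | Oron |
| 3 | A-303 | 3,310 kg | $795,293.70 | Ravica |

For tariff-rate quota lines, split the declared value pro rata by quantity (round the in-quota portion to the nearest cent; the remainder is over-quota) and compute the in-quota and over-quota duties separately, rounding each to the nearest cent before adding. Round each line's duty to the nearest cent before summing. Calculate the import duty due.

Line 1 (F-726, Belius, 4,876 units, $380,718.08):
Code F-726 is under a tariff-rate quota (threshold 3,826 units). In-quota: 3,826 units at 7.5%; over-quota: 1,050 units at 31%.
Pro-rata value split: in-quota = $380,718.08 × 3,826/4,876 = $298,734.08; over-quota = $380,718.08 − $298,734.08 = $81,984.00.
In-quota duty = $298,734.08 × 7.5% = $22,405.06. Over-quota duty = $81,984.00 × 31% = $25,415.04.
Line duty = $22,405.06 + $25,415.04 = $47,820.10.
Line 2 (V-614, Oron, 1,410 kg, $141,042.30):
Base rate for V-614 is 11% + $0.91/kg.
Origin Oron qualifies under the Drenay–Oron agreement and V-614 is covered: preferential rate 9.5% applies instead.
The additional-duty order on V-614 targets Tyray, not Oron; it does not apply.
Duty = $141,042.30 × 9.5% = $13,399.02.
Line 3 (A-303, Ravica, 3,310 kg, $795,293.70):
Base rate for A-303 is 30%.
Duty = $795,293.70 × 30% = $238,588.11.
Total = $47,820.10 + $13,399.02 + $238,588.11 = $299,807.23.

$299,807.23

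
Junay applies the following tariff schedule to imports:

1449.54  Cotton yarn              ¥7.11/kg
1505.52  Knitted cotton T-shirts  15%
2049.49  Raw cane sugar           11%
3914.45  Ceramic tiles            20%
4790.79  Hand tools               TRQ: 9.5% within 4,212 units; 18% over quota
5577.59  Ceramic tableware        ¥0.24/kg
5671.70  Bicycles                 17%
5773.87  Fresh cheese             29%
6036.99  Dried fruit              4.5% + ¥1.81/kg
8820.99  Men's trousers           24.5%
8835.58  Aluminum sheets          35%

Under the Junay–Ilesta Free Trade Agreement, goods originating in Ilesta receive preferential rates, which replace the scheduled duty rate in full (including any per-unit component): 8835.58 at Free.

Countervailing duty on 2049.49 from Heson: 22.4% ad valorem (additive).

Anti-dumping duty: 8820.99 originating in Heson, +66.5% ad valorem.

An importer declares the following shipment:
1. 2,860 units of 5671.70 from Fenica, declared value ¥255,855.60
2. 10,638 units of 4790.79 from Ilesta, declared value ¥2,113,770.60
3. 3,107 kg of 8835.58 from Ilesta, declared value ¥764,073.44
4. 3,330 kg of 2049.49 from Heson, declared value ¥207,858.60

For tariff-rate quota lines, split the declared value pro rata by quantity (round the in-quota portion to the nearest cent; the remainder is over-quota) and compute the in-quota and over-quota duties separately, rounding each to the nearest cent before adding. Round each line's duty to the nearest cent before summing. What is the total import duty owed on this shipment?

¥422,260.36

Line 1 (5671.70, Fenica, 2,860 units, ¥255,855.60):
Base rate for 5671.70 is 17%.
Duty = ¥255,855.60 × 17% = ¥43,495.45.
Line 2 (4790.79, Ilesta, 10,638 units, ¥2,113,770.60):
Code 4790.79 is under a tariff-rate quota (threshold 4,212 units). In-quota: 4,212 units at 9.5%; over-quota: 6,426 units at 18%.
Pro-rata value split: in-quota = ¥2,113,770.60 × 4,212/10,638 = ¥836,924.40; over-quota = ¥2,113,770.60 − ¥836,924.40 = ¥1,276,846.20.
In-quota duty = ¥836,924.40 × 9.5% = ¥79,507.82. Over-quota duty = ¥1,276,846.20 × 18% = ¥229,832.32.
Line duty = ¥79,507.82 + ¥229,832.32 = ¥309,340.14.
Line 3 (8835.58, Ilesta, 3,107 kg, ¥764,073.44):
Base rate for 8835.58 is 35%.
Origin Ilesta qualifies under the Junay–Ilesta agreement and 8835.58 is covered: preferential rate Free applies instead.
Duty = ¥764,073.44 × 0% = ¥0.00.
Line 4 (2049.49, Heson, 3,330 kg, ¥207,858.60):
Base rate for 2049.49 is 11%.
Additional duty on 2049.49 from Heson: +22.4%. Applied ad valorem rate: 11% + 22.4% = 33.4%.
Duty = ¥207,858.60 × 33.4% = ¥69,424.77.
Total = ¥43,495.45 + ¥309,340.14 + ¥0.00 + ¥69,424.77 = ¥422,260.36.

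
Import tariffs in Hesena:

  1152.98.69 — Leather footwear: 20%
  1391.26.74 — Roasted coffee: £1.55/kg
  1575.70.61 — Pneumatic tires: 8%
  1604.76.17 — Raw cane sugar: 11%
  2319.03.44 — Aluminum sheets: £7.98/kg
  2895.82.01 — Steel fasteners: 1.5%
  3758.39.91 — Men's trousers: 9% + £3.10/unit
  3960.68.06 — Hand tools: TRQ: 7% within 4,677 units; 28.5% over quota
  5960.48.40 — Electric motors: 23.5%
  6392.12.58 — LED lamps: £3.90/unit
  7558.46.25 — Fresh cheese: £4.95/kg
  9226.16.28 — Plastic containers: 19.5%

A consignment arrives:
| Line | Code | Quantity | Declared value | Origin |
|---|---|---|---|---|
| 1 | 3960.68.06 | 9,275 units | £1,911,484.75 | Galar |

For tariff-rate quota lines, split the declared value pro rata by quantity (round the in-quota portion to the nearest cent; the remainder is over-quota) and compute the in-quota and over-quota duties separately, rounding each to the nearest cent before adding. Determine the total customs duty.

£337,538.33

Line 1 (3960.68.06, Galar, 9,275 units, £1,911,484.75):
Code 3960.68.06 is under a tariff-rate quota (threshold 4,677 units). In-quota: 4,677 units at 7%; over-quota: 4,598 units at 28.5%.
Pro-rata value split: in-quota = £1,911,484.75 × 4,677/9,275 = £963,882.93; over-quota = £1,911,484.75 − £963,882.93 = £947,601.82.
In-quota duty = £963,882.93 × 7% = £67,471.81. Over-quota duty = £947,601.82 × 28.5% = £270,066.52.
Line duty = £67,471.81 + £270,066.52 = £337,538.33.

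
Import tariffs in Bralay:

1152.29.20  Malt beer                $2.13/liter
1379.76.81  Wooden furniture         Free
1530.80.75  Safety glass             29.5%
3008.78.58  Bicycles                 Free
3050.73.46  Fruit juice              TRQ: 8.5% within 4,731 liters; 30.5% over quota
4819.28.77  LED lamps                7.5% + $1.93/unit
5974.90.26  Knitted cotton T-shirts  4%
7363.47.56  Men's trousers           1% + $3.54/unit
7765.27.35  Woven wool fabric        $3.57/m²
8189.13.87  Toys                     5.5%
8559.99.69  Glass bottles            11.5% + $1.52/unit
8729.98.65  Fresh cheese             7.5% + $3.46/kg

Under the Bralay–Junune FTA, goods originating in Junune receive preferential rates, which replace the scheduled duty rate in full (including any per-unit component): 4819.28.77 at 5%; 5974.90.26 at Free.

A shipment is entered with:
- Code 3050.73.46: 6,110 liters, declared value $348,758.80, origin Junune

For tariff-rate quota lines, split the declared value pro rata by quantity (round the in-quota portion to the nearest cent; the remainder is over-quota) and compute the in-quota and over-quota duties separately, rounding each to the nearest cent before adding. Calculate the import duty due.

Line 1 (3050.73.46, Junune, 6,110 liters, $348,758.80):
Code 3050.73.46 is under a tariff-rate quota (threshold 4,731 liters). In-quota: 4,731 liters at 8.5%; over-quota: 1,379 liters at 30.5%.
Pro-rata value split: in-quota = $348,758.80 × 4,731/6,110 = $270,045.48; over-quota = $348,758.80 − $270,045.48 = $78,713.32.
In-quota duty = $270,045.48 × 8.5% = $22,953.87. Over-quota duty = $78,713.32 × 30.5% = $24,007.56.
Line duty = $22,953.87 + $24,007.56 = $46,961.43.

$46,961.43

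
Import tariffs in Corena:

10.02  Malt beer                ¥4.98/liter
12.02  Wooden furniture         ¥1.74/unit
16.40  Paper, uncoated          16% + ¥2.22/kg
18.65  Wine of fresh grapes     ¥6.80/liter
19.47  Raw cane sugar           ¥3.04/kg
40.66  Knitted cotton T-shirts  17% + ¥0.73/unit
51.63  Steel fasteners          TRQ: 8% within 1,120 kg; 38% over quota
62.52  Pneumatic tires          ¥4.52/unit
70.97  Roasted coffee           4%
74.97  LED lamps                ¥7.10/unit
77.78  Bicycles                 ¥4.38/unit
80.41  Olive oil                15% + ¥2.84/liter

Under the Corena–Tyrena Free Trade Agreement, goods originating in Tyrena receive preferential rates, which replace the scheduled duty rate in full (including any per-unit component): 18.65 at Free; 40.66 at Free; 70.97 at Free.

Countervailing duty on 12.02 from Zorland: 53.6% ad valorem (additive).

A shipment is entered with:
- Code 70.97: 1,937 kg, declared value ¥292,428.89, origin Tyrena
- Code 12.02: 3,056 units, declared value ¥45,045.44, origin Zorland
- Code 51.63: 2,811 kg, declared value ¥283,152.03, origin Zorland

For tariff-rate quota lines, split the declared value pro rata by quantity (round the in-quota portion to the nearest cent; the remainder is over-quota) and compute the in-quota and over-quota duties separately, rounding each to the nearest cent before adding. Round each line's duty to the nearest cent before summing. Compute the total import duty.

Line 1 (70.97, Tyrena, 1,937 kg, ¥292,428.89):
Base rate for 70.97 is 4%.
Origin Tyrena qualifies under the Corena–Tyrena agreement and 70.97 is covered: preferential rate Free applies instead.
Duty = ¥292,428.89 × 0% = ¥0.00.
Line 2 (12.02, Zorland, 3,056 units, ¥45,045.44):
Base rate for 12.02 is ¥1.74/unit.
Additional duty on 12.02 from Zorland: +53.6% ad valorem. Applied ad valorem rate = 53.6%.
Duty = ¥45,045.44 × 53.6% + 3,056 × ¥1.74 = ¥29,461.80.
Line 3 (51.63, Zorland, 2,811 kg, ¥283,152.03):
Code 51.63 is under a tariff-rate quota (threshold 1,120 kg). In-quota: 1,120 kg at 8%; over-quota: 1,691 kg at 38%.
Pro-rata value split: in-quota = ¥283,152.03 × 1,120/2,811 = ¥112,817.60; over-quota = ¥283,152.03 − ¥112,817.60 = ¥170,334.43.
In-quota duty = ¥112,817.60 × 8% = ¥9,025.41. Over-quota duty = ¥170,334.43 × 38% = ¥64,727.08.
Line duty = ¥9,025.41 + ¥64,727.08 = ¥73,752.49.
Total = ¥0.00 + ¥29,461.80 + ¥73,752.49 = ¥103,214.29.

¥103,214.29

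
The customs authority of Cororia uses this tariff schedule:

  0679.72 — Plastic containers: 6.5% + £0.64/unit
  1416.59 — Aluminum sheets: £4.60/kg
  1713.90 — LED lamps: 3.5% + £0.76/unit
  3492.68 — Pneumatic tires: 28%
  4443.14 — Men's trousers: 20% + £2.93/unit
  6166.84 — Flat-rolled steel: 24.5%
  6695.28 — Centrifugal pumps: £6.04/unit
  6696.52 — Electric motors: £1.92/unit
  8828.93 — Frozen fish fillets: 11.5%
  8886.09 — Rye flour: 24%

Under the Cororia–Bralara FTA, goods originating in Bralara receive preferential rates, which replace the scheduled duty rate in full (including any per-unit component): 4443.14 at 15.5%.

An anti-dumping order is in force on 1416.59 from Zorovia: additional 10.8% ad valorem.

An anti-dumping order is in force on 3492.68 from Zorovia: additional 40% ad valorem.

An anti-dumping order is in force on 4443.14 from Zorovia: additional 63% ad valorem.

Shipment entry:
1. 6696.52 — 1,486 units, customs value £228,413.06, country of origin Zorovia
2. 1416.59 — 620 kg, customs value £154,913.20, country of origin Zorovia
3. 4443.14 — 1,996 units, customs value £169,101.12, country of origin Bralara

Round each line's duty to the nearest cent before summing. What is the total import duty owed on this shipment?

£48,646.42

Line 1 (6696.52, Zorovia, 1,486 units, £228,413.06):
Base rate for 6696.52 is £1.92/unit.
Duty = 1,486 × £1.92 = £2,853.12.
Line 2 (1416.59, Zorovia, 620 kg, £154,913.20):
Base rate for 1416.59 is £4.60/kg.
Additional duty on 1416.59 from Zorovia: +10.8% ad valorem. Applied ad valorem rate = 10.8%.
Duty = £154,913.20 × 10.8% + 620 × £4.60 = £19,582.63.
Line 3 (4443.14, Bralara, 1,996 units, £169,101.12):
Base rate for 4443.14 is 20% + £2.93/unit.
Origin Bralara qualifies under the Cororia–Bralara agreement and 4443.14 is covered: preferential rate 15.5% applies instead.
The additional-duty order on 4443.14 targets Zorovia, not Bralara; it does not apply.
Duty = £169,101.12 × 15.5% = £26,210.67.
Total = £2,853.12 + £19,582.63 + £26,210.67 = £48,646.42.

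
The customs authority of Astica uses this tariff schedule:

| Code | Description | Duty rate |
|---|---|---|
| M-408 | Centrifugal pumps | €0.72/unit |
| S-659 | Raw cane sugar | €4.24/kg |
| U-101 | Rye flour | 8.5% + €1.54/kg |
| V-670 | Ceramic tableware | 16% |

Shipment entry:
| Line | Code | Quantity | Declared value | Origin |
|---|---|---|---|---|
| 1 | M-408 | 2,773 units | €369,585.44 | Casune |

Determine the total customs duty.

€1,996.56

Line 1 (M-408, Casune, 2,773 units, €369,585.44):
Base rate for M-408 is €0.72/unit.
Duty = 2,773 × €0.72 = €1,996.56.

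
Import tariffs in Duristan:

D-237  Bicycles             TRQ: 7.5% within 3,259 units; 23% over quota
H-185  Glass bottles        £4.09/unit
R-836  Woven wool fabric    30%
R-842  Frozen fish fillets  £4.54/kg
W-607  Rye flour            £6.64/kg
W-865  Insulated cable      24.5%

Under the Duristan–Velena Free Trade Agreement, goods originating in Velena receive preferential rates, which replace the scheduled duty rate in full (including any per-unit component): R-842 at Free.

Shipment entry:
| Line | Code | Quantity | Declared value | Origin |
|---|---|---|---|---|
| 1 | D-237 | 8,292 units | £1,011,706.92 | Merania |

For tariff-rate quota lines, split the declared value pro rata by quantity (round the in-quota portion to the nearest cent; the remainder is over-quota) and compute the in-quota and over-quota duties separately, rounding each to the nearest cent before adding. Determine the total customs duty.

£171,059.85

Line 1 (D-237, Merania, 8,292 units, £1,011,706.92):
Code D-237 is under a tariff-rate quota (threshold 3,259 units). In-quota: 3,259 units at 7.5%; over-quota: 5,033 units at 23%.
Pro-rata value split: in-quota = £1,011,706.92 × 3,259/8,292 = £397,630.59; over-quota = £1,011,706.92 − £397,630.59 = £614,076.33.
In-quota duty = £397,630.59 × 7.5% = £29,822.29. Over-quota duty = £614,076.33 × 23% = £141,237.56.
Line duty = £29,822.29 + £141,237.56 = £171,059.85.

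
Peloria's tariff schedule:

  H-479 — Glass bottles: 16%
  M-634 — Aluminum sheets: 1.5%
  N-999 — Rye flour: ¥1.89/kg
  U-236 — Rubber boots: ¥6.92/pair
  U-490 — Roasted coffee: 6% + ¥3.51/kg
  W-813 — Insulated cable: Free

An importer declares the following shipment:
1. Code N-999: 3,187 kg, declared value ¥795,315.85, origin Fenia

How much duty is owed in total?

Line 1 (N-999, Fenia, 3,187 kg, ¥795,315.85):
Base rate for N-999 is ¥1.89/kg.
Duty = 3,187 × ¥1.89 = ¥6,023.43.

¥6,023.43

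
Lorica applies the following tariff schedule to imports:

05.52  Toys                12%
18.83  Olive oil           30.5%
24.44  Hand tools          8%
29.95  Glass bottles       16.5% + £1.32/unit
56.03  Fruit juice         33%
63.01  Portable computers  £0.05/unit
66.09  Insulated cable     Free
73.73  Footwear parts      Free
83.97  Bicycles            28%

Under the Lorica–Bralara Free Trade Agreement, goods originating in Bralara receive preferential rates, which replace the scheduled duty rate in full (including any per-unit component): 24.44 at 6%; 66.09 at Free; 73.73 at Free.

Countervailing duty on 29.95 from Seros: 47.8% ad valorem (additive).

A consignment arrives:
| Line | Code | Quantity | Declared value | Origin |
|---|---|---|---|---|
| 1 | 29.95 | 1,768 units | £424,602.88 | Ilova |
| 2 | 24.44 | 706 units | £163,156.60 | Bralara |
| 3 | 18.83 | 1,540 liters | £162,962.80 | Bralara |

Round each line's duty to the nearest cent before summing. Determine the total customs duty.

£131,886.29

Line 1 (29.95, Ilova, 1,768 units, £424,602.88):
Base rate for 29.95 is 16.5% + £1.32/unit.
The additional-duty order on 29.95 targets Seros, not Ilova; it does not apply.
Duty = £424,602.88 × 16.5% + 1,768 × £1.32 = £72,393.24.
Line 2 (24.44, Bralara, 706 units, £163,156.60):
Base rate for 24.44 is 8%.
Origin Bralara qualifies under the Lorica–Bralara agreement and 24.44 is covered: preferential rate 6% applies instead.
Duty = £163,156.60 × 6% = £9,789.40.
Line 3 (18.83, Bralara, 1,540 liters, £162,962.80):
Base rate for 18.83 is 30.5%.
Origin Bralara is the FTA partner but 18.83 is not on the preference list; base rate stands.
Duty = £162,962.80 × 30.5% = £49,703.65.
Total = £72,393.24 + £9,789.40 + £49,703.65 = £131,886.29.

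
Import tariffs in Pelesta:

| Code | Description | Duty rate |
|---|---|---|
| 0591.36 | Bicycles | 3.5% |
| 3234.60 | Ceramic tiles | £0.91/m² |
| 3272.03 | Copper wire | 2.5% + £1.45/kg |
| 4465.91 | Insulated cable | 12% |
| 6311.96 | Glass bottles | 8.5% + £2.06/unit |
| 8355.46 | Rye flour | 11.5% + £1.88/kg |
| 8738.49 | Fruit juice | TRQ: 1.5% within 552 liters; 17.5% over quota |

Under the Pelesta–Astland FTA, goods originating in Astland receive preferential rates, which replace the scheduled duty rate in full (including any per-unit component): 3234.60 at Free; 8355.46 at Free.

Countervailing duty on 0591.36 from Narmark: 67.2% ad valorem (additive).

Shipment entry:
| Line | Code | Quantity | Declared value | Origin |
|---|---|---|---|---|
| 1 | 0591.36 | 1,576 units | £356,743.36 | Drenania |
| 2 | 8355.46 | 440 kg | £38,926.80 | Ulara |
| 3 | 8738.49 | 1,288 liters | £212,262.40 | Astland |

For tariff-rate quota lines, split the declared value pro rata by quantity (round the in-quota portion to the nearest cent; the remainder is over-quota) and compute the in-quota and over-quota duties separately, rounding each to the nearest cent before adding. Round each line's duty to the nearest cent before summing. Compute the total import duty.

£40,380.58

Line 1 (0591.36, Drenania, 1,576 units, £356,743.36):
Base rate for 0591.36 is 3.5%.
The additional-duty order on 0591.36 targets Narmark, not Drenania; it does not apply.
Duty = £356,743.36 × 3.5% = £12,486.02.
Line 2 (8355.46, Ulara, 440 kg, £38,926.80):
Base rate for 8355.46 is 11.5% + £1.88/kg.
8355.46 has an FTA preferential rate, but origin Ulara is not Astland; base rate stands.
Duty = £38,926.80 × 11.5% + 440 × £1.88 = £5,303.78.
Line 3 (8738.49, Astland, 1,288 liters, £212,262.40):
Code 8738.49 is under a tariff-rate quota (threshold 552 liters). In-quota: 552 liters at 1.5%; over-quota: 736 liters at 17.5%.
Pro-rata value split: in-quota = £212,262.40 × 552/1,288 = £90,969.60; over-quota = £212,262.40 − £90,969.60 = £121,292.80.
In-quota duty = £90,969.60 × 1.5% = £1,364.54. Over-quota duty = £121,292.80 × 17.5% = £21,226.24.
Line duty = £1,364.54 + £21,226.24 = £22,590.78.
Total = £12,486.02 + £5,303.78 + £22,590.78 = £40,380.58.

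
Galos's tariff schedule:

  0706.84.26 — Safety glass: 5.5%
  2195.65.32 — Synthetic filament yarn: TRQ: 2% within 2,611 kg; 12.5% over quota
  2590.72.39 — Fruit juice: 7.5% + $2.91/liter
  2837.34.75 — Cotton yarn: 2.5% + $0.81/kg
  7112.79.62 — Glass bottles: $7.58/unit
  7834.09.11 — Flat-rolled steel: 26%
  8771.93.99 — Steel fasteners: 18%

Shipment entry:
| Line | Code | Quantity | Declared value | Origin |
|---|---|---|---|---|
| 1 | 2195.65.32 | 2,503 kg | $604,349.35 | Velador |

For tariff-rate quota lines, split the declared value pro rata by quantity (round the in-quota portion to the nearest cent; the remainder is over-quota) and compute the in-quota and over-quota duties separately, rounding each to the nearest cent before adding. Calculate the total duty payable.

Line 1 (2195.65.32, Velador, 2,503 kg, $604,349.35):
Code 2195.65.32 is under a tariff-rate quota (threshold 2,611 kg). Quantity 2,503 kg is within the quota, so the in-quota rate 2% applies to the full value.
Duty = $604,349.35 × 2% = $12,086.99.

$12,086.99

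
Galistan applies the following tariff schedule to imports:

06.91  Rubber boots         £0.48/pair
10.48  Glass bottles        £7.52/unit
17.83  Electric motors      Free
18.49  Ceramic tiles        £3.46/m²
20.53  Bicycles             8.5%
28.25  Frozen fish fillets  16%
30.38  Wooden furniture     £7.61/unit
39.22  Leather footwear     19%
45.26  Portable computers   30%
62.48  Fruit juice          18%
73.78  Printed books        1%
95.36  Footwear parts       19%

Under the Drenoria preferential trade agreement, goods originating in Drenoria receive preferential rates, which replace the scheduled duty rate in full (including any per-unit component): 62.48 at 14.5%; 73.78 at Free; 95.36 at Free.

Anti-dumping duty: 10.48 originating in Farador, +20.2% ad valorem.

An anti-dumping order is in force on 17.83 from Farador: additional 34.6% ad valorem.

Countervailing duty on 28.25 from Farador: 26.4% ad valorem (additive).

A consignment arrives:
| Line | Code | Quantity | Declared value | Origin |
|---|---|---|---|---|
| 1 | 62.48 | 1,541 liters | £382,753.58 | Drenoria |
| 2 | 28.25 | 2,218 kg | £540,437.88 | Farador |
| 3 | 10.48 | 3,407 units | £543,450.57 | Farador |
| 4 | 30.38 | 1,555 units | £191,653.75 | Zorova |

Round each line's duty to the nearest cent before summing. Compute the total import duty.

£431,876.14

Line 1 (62.48, Drenoria, 1,541 liters, £382,753.58):
Base rate for 62.48 is 18%.
Origin Drenoria qualifies under the Galistan–Drenoria agreement and 62.48 is covered: preferential rate 14.5% applies instead.
Duty = £382,753.58 × 14.5% = £55,499.27.
Line 2 (28.25, Farador, 2,218 kg, £540,437.88):
Base rate for 28.25 is 16%.
Additional duty on 28.25 from Farador: +26.4%. Applied ad valorem rate: 16% + 26.4% = 42.4%.
Duty = £540,437.88 × 42.4% = £229,145.66.
Line 3 (10.48, Farador, 3,407 units, £543,450.57):
Base rate for 10.48 is £7.52/unit.
Additional duty on 10.48 from Farador: +20.2% ad valorem. Applied ad valorem rate = 20.2%.
Duty = £543,450.57 × 20.2% + 3,407 × £7.52 = £135,397.66.
Line 4 (30.38, Zorova, 1,555 units, £191,653.75):
Base rate for 30.38 is £7.61/unit.
Duty = 1,555 × £7.61 = £11,833.55.
Total = £55,499.27 + £229,145.66 + £135,397.66 + £11,833.55 = £431,876.14.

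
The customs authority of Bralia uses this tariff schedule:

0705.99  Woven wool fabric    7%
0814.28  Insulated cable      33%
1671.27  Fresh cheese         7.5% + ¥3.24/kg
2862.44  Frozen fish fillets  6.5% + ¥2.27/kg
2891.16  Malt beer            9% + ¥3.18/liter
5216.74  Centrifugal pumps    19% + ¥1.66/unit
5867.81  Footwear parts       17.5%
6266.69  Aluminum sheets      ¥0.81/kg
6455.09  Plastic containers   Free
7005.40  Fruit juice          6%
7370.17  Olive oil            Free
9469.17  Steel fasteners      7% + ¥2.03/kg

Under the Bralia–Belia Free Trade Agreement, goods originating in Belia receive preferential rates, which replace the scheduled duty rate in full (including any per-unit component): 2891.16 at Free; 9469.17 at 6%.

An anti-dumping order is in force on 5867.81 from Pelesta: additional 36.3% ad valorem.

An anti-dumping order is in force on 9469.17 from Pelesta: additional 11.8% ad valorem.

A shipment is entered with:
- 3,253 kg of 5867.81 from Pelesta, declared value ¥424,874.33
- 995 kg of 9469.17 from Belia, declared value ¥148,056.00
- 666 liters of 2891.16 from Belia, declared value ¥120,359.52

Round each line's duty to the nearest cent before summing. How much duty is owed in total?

Line 1 (5867.81, Pelesta, 3,253 kg, ¥424,874.33):
Base rate for 5867.81 is 17.5%.
Additional duty on 5867.81 from Pelesta: +36.3%. Applied ad valorem rate: 17.5% + 36.3% = 53.8%.
Duty = ¥424,874.33 × 53.8% = ¥228,582.39.
Line 2 (9469.17, Belia, 995 kg, ¥148,056.00):
Base rate for 9469.17 is 7% + ¥2.03/kg.
Origin Belia qualifies under the Bralia–Belia agreement and 9469.17 is covered: preferential rate 6% applies instead.
The additional-duty order on 9469.17 targets Pelesta, not Belia; it does not apply.
Duty = ¥148,056.00 × 6% = ¥8,883.36.
Line 3 (2891.16, Belia, 666 liters, ¥120,359.52):
Base rate for 2891.16 is 9% + ¥3.18/liter.
Origin Belia qualifies under the Bralia–Belia agreement and 2891.16 is covered: preferential rate Free applies instead.
Duty = ¥120,359.52 × 0% = ¥0.00.
Total = ¥228,582.39 + ¥8,883.36 + ¥0.00 = ¥237,465.75.

¥237,465.75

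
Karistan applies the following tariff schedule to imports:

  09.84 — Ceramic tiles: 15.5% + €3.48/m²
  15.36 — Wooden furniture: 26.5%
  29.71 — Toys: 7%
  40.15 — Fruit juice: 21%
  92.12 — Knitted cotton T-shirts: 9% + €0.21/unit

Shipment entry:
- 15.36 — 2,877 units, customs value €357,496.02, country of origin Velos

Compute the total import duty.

€94,736.45

Line 1 (15.36, Velos, 2,877 units, €357,496.02):
Base rate for 15.36 is 26.5%.
Duty = €357,496.02 × 26.5% = €94,736.45.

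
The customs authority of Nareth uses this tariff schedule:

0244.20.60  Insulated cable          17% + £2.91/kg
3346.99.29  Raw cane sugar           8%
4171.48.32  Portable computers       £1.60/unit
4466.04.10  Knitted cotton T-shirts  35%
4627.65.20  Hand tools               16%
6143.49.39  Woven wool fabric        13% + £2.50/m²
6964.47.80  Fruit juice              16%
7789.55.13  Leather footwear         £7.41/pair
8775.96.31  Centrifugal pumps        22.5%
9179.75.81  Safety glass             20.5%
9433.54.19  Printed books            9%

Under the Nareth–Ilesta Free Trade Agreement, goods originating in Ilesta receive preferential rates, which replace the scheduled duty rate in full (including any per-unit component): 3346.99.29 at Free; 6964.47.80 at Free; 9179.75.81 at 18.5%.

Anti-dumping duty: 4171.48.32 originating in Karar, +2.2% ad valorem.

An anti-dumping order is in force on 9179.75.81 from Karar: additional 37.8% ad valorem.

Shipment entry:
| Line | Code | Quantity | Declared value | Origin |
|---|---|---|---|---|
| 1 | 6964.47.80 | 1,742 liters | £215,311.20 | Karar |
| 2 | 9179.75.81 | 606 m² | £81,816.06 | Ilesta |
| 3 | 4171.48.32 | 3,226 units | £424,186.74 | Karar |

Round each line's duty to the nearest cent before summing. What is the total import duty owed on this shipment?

Line 1 (6964.47.80, Karar, 1,742 liters, £215,311.20):
Base rate for 6964.47.80 is 16%.
6964.47.80 has an FTA preferential rate, but origin Karar is not Ilesta; base rate stands.
Duty = £215,311.20 × 16% = £34,449.79.
Line 2 (9179.75.81, Ilesta, 606 m², £81,816.06):
Base rate for 9179.75.81 is 20.5%.
Origin Ilesta qualifies under the Nareth–Ilesta agreement and 9179.75.81 is covered: preferential rate 18.5% applies instead.
The additional-duty order on 9179.75.81 targets Karar, not Ilesta; it does not apply.
Duty = £81,816.06 × 18.5% = £15,135.97.
Line 3 (4171.48.32, Karar, 3,226 units, £424,186.74):
Base rate for 4171.48.32 is £1.60/unit.
Additional duty on 4171.48.32 from Karar: +2.2% ad valorem. Applied ad valorem rate = 2.2%.
Duty = £424,186.74 × 2.2% + 3,226 × £1.60 = £14,493.71.
Total = £34,449.79 + £15,135.97 + £14,493.71 = £64,079.47.

£64,079.47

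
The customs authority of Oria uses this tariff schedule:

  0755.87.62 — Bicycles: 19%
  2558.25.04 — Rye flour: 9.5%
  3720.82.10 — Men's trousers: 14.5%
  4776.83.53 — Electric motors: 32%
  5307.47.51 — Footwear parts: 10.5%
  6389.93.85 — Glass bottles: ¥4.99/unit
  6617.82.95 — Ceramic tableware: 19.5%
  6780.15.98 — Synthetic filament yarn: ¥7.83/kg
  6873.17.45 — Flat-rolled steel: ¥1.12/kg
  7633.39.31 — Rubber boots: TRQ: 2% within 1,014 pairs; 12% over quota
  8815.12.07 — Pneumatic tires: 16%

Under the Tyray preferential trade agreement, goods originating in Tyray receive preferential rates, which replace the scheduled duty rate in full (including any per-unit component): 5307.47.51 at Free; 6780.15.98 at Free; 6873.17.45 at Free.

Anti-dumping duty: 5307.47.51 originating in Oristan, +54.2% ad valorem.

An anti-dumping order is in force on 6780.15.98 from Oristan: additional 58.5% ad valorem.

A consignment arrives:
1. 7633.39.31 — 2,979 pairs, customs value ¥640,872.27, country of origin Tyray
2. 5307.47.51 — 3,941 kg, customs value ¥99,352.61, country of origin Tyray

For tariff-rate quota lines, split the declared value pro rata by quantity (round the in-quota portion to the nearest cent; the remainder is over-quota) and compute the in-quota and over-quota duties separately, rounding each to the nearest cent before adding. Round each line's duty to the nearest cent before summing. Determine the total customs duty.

¥55,090.49

Line 1 (7633.39.31, Tyray, 2,979 pairs, ¥640,872.27):
Code 7633.39.31 is under a tariff-rate quota (threshold 1,014 pairs). In-quota: 1,014 pairs at 2%; over-quota: 1,965 pairs at 12%.
Pro-rata value split: in-quota = ¥640,872.27 × 1,014/2,979 = ¥218,141.82; over-quota = ¥640,872.27 − ¥218,141.82 = ¥422,730.45.
In-quota duty = ¥218,141.82 × 2% = ¥4,362.84. Over-quota duty = ¥422,730.45 × 12% = ¥50,727.65.
Line duty = ¥4,362.84 + ¥50,727.65 = ¥55,090.49.
Line 2 (5307.47.51, Tyray, 3,941 kg, ¥99,352.61):
Base rate for 5307.47.51 is 10.5%.
Origin Tyray qualifies under the Oria–Tyray agreement and 5307.47.51 is covered: preferential rate Free applies instead.
The additional-duty order on 5307.47.51 targets Oristan, not Tyray; it does not apply.
Duty = ¥99,352.61 × 0% = ¥0.00.
Total = ¥55,090.49 + ¥0.00 = ¥55,090.49.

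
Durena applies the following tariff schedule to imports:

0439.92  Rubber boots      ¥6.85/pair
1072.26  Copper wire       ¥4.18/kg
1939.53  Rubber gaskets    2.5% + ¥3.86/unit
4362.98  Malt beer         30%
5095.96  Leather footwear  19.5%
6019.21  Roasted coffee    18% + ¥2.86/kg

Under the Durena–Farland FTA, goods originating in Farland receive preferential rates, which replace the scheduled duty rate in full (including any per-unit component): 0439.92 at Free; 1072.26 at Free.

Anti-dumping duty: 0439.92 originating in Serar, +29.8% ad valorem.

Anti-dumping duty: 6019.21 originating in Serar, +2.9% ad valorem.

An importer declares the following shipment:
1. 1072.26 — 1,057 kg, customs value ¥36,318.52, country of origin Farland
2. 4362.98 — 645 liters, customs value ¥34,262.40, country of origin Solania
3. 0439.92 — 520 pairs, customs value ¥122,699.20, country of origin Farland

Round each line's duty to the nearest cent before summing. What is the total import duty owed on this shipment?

Line 1 (1072.26, Farland, 1,057 kg, ¥36,318.52):
Base rate for 1072.26 is ¥4.18/kg.
Origin Farland qualifies under the Durena–Farland agreement and 1072.26 is covered: preferential rate Free applies instead.
Duty = ¥36,318.52 × 0% = ¥0.00.
Line 2 (4362.98, Solania, 645 liters, ¥34,262.40):
Base rate for 4362.98 is 30%.
Duty = ¥34,262.40 × 30% = ¥10,278.72.
Line 3 (0439.92, Farland, 520 pairs, ¥122,699.20):
Base rate for 0439.92 is ¥6.85/pair.
Origin Farland qualifies under the Durena–Farland agreement and 0439.92 is covered: preferential rate Free applies instead.
The additional-duty order on 0439.92 targets Serar, not Farland; it does not apply.
Duty = ¥122,699.20 × 0% = ¥0.00.
Total = ¥0.00 + ¥10,278.72 + ¥0.00 = ¥10,278.72.

¥10,278.72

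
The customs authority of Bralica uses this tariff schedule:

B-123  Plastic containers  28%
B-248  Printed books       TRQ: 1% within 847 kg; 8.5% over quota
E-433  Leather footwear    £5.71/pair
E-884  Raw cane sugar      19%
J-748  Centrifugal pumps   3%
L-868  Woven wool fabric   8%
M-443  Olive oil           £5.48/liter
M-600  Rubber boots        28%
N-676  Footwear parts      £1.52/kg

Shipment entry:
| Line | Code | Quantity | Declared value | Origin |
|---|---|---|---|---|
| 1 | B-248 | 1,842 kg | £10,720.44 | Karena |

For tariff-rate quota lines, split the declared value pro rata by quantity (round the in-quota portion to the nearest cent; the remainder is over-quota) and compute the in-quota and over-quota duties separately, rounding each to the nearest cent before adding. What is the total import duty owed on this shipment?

Line 1 (B-248, Karena, 1,842 kg, £10,720.44):
Code B-248 is under a tariff-rate quota (threshold 847 kg). In-quota: 847 kg at 1%; over-quota: 995 kg at 8.5%.
Pro-rata value split: in-quota = £10,720.44 × 847/1,842 = £4,929.54; over-quota = £10,720.44 − £4,929.54 = £5,790.90.
In-quota duty = £4,929.54 × 1% = £49.30. Over-quota duty = £5,790.90 × 8.5% = £492.23.
Line duty = £49.30 + £492.23 = £541.53.

£541.53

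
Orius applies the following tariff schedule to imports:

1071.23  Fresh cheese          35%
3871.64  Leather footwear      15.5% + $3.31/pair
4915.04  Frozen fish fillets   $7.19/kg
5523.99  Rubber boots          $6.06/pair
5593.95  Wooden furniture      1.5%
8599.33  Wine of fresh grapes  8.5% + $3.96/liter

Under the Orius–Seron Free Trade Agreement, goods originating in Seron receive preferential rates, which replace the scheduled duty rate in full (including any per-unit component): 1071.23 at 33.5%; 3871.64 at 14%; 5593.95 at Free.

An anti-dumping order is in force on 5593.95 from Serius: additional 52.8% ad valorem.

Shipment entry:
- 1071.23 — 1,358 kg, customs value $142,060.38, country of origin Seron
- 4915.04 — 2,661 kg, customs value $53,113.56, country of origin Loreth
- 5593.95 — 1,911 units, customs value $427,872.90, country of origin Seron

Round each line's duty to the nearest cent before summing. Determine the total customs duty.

$66,722.82

Line 1 (1071.23, Seron, 1,358 kg, $142,060.38):
Base rate for 1071.23 is 35%.
Origin Seron qualifies under the Orius–Seron agreement and 1071.23 is covered: preferential rate 33.5% applies instead.
Duty = $142,060.38 × 33.5% = $47,590.23.
Line 2 (4915.04, Loreth, 2,661 kg, $53,113.56):
Base rate for 4915.04 is $7.19/kg.
Duty = 2,661 × $7.19 = $19,132.59.
Line 3 (5593.95, Seron, 1,911 units, $427,872.90):
Base rate for 5593.95 is 1.5%.
Origin Seron qualifies under the Orius–Seron agreement and 5593.95 is covered: preferential rate Free applies instead.
The additional-duty order on 5593.95 targets Serius, not Seron; it does not apply.
Duty = $427,872.90 × 0% = $0.00.
Total = $47,590.23 + $19,132.59 + $0.00 = $66,722.82.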